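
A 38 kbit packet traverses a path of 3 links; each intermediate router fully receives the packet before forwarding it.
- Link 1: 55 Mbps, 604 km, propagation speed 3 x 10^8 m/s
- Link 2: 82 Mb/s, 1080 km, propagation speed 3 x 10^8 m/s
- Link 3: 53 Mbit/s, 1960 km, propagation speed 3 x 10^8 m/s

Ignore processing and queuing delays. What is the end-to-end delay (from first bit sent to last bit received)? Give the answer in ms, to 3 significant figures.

L = 38000 bits.
Transmission delays (L/R per hop): 0.690909, 0.463415, 0.716981 ms; sum = 1.8713 ms.
Propagation delays (d/s per hop): 2.01333, 3.6, 6.53333 ms; sum = 12.1467 ms.
End-to-end = 14.0 ms.

14.0 ms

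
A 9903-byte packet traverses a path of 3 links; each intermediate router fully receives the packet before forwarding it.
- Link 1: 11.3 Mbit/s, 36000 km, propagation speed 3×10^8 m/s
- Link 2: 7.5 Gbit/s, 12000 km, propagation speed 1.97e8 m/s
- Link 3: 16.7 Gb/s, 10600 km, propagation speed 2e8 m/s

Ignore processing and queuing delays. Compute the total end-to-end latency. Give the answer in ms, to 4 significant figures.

L = 9903 × 8 = 79224 bits.
Transmission delays (L/R per hop): 7.01097, 0.0105632, 0.00474395 ms; sum = 7.02628 ms.
Propagation delays (d/s per hop): 120, 60.9137, 53 ms; sum = 233.914 ms.
End-to-end = 240.9 ms.

240.9 ms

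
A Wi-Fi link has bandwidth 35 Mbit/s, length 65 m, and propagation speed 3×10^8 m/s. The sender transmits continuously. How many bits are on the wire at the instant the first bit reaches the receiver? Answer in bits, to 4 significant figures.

7.583 bits

Propagation delay = 65 / 300000000 = 2.16667e-07 s.
BDP = R × t_prop = 35000000 × 2.16667e-07 = 7.58333 bits.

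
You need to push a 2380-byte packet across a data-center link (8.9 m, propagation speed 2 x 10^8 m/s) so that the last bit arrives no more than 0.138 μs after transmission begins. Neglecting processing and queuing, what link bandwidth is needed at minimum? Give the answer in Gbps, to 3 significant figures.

L = 19040 bits.
Propagation delay = 8.9 / 200000000 = 0.0445 μs.
Transmission budget = 0.138 − 0.0445 = 0.0935 μs.
R ≥ L / t_tx = 19040 bits / 9.35e-08 s = 204 Gbps.

204 Gbps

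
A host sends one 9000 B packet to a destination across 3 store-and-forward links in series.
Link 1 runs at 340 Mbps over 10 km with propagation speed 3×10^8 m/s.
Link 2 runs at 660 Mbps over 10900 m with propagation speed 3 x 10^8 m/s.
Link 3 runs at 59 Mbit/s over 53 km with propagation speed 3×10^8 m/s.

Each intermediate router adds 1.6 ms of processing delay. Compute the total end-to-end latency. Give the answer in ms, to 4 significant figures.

4.988 ms

L = 9000 × 8 = 72000 bits.
Transmission delays (L/R per hop): 0.211765, 0.109091, 1.22034 ms; sum = 1.54119 ms.
Propagation delays (d/s per hop): 0.0333333, 0.0363333, 0.176667 ms; sum = 0.246333 ms.
Processing at 2 router(s): 2 × 1.6 ms = 3.2 ms.
End-to-end = 4.988 ms.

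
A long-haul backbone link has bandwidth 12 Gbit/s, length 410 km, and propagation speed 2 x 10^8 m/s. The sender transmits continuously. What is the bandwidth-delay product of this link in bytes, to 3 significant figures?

Propagation delay = 410000 / 200000000 = 0.00205 s.
BDP = R × t_prop = 12000000000 × 0.00205 = 24600000 bits.
In bytes: 24600000/8 = 3080000 bytes.

3080000 bytes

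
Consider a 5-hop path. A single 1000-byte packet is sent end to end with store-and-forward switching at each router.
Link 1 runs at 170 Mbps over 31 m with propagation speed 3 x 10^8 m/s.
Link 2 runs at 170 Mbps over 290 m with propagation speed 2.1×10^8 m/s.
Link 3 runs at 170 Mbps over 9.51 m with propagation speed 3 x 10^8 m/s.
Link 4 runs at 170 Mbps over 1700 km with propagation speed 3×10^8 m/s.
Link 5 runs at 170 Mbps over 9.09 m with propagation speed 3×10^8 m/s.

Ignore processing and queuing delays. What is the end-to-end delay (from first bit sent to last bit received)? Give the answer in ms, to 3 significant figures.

5.90 ms

L = 1000 × 8 = 8000 bits.
Transmission delay per hop = L/R = 8000/170000000 = 0.0470588 ms; 5 hops → 0.235294 ms.
Propagation delays (d/s per hop): 0.000103333, 0.00138095, 3.17e-05, 5.66667, 3.03e-05 ms; sum = 5.66821 ms.
End-to-end = 5.90 ms.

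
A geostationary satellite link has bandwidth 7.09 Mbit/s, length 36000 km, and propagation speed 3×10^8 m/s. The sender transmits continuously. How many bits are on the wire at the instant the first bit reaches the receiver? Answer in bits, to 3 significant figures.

Propagation delay = 36000000 / 300000000 = 0.12 s.
BDP = R × t_prop = 7090000 × 0.12 = 850800 bits.

851000 bits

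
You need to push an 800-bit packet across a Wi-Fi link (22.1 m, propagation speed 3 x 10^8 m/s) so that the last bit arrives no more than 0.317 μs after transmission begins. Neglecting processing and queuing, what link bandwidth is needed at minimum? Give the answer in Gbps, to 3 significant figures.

Propagation delay = 22.1 / 300000000 = 0.0736667 μs.
Transmission budget = 0.317 − 0.0736667 = 0.243333 μs.
R ≥ L / t_tx = 800 bits / 2.43333e-07 s = 3.29 Gbps.

3.29 Gbps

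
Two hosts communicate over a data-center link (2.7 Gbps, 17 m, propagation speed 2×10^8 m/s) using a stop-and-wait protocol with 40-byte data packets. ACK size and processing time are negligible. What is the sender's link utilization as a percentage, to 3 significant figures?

41.1 %

t_tx = L/R = 320/2700000000 = 1.18519e-07 s.
t_prop = 17/200000000 = 8.5e-08 s; RTT = 1.7e-07 s.
Cycle = t_tx + RTT = 2.88519e-07 s.
Utilization = t_tx / cycle = 1.18519e-07/2.88519e-07 = 41.1 %.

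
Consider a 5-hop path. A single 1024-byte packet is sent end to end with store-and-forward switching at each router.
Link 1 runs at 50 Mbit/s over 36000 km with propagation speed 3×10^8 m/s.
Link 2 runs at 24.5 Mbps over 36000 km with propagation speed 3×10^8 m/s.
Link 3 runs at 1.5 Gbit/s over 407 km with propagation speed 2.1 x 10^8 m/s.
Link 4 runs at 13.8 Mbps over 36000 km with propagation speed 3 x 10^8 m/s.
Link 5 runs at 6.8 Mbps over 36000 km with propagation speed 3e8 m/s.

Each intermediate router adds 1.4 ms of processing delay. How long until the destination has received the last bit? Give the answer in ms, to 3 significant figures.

L = 1024 × 8 = 8192 bits.
Transmission delays (L/R per hop): 0.16384, 0.334367, 0.00546133, 0.593623, 1.20471 ms; sum = 2.302 ms.
Propagation delays (d/s per hop): 120, 120, 1.9381, 120, 120 ms; sum = 481.938 ms.
Processing at 4 router(s): 4 × 1.4 ms = 5.6 ms.
End-to-end = 490 ms.

490 ms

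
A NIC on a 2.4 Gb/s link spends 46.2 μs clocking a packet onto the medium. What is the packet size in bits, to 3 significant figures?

111000 bits

L = R × t_tx = 2400000000 b/s × 4.62e-05 s = 110880 bits.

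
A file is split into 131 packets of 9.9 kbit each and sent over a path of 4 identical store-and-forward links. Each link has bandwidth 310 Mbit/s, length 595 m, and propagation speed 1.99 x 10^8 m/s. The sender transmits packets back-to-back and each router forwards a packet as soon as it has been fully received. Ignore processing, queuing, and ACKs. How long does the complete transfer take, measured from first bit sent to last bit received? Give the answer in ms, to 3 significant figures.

Per-hop transmission t_tx = L/R = 9900/310000000 = 0.0319355 ms.
Per-hop propagation t_prop = 595/199000000 = 0.00298995 ms.
Pipeline fill: first packet needs 4·t_tx to clear all hops; remaining 130 packets each add one t_tx.
Total = (4+131-1)·t_tx + 4·t_prop = 134·0.0319355 + 4·0.00298995 = 4.29 ms.

4.29 ms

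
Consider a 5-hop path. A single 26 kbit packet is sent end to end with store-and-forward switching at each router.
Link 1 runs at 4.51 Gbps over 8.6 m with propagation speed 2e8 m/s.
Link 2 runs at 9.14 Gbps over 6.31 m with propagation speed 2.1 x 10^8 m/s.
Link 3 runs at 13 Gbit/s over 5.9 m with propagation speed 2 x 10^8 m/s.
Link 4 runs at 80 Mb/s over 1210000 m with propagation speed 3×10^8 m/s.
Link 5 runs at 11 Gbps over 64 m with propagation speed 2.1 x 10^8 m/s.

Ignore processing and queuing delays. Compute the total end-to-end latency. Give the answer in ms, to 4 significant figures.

L = 26000 bits.
Transmission delays (L/R per hop): 0.00576497, 0.00284464, 0.002, 0.325, 0.00236364 ms; sum = 0.337973 ms.
Propagation delays (d/s per hop): 4.3e-05, 3.00476e-05, 2.95e-05, 4.03333, 0.000304762 ms; sum = 4.03374 ms.
End-to-end = 4.372 ms.

4.372 ms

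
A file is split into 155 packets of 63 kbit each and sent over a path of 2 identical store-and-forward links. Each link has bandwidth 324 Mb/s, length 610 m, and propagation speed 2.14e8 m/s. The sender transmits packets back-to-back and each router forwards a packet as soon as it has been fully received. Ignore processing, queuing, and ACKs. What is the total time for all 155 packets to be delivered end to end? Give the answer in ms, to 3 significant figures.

Per-hop transmission t_tx = L/R = 63000/324000000 = 0.194444 ms.
Per-hop propagation t_prop = 610/214000000 = 0.00285047 ms.
Pipeline fill: first packet needs 2·t_tx to clear all hops; remaining 154 packets each add one t_tx.
Total = (2+155-1)·t_tx + 2·t_prop = 156·0.194444 + 2·0.00285047 = 30.3 ms.

30.3 ms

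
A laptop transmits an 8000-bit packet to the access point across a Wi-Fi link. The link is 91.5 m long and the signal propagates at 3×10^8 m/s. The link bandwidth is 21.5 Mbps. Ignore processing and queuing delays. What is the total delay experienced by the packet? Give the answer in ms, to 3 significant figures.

Transmission delay = L/R = 8000 / 21500000 = 0.372093 ms.
Propagation delay = d/s = 91.5 m / 300000000 m/s = 0.000305 ms.
Total = 0.372 ms.

0.372 ms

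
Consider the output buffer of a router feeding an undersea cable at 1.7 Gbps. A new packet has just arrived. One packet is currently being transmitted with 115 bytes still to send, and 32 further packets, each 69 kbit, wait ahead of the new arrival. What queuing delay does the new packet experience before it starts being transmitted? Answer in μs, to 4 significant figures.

1299 μs

Each queued packet: L/R = 69000/1700000000 = 40.5882 μs.
32 queued → 1298.82 μs.
Plus remaining 920 bits of current packet: 0.541176 μs.
Queuing delay = 1299 μs.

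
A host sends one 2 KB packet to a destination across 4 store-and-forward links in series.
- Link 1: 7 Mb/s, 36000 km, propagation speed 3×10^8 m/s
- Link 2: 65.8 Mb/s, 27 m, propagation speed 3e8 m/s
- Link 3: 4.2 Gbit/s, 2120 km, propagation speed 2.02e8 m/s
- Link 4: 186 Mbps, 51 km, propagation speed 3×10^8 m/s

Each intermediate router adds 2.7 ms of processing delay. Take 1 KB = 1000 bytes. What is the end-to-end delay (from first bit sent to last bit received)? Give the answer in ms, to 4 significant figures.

L = 16000 bits.
Transmission delays (L/R per hop): 2.28571, 0.243161, 0.00380952, 0.0860215 ms; sum = 2.61871 ms.
Propagation delays (d/s per hop): 120, 9e-05, 10.495, 0.17 ms; sum = 130.665 ms.
Processing at 3 router(s): 3 × 2.7 ms = 8.1 ms.
End-to-end = 141.4 ms.

141.4 ms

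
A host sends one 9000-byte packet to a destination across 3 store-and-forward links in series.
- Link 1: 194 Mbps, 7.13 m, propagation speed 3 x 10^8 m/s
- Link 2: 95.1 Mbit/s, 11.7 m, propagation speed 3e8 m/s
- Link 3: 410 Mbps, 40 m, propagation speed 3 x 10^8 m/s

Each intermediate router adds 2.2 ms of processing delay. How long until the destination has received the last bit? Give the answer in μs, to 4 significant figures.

L = 9000 × 8 = 72000 bits.
Transmission delays (L/R per hop): 371.134, 757.098, 175.61 μs; sum = 1303.84 μs.
Propagation delays (d/s per hop): 0.0237667, 0.039, 0.133333 μs; sum = 0.1961 μs.
Processing at 2 router(s): 2 × 2.2 ms = 4400 μs.
End-to-end = 5704 μs.

5704 μs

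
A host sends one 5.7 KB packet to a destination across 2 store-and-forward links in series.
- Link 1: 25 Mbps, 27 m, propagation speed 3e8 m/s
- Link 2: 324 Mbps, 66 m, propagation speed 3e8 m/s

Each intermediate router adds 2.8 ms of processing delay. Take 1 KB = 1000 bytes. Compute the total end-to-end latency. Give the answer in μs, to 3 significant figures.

L = 45600 bits.
Transmission delays (L/R per hop): 1824, 140.741 μs; sum = 1964.74 μs.
Propagation delays (d/s per hop): 0.09, 0.22 μs; sum = 0.31 μs.
Processing at 1 router(s): 1 × 2.8 ms = 2800 μs.
End-to-end = 4770 μs.

4770 μs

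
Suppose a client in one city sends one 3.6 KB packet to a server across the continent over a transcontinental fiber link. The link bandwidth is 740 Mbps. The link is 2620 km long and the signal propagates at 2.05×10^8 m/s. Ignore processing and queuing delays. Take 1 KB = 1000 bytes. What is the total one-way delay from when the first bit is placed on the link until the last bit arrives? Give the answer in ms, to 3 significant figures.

L = 28800 bits.
Transmission delay = L/R = 28800 / 740000000 = 0.0389189 ms.
Propagation delay = d/s = 2620000 m / 2.05e+08 m/s = 12.7805 ms.
Total = 12.8 ms.

12.8 ms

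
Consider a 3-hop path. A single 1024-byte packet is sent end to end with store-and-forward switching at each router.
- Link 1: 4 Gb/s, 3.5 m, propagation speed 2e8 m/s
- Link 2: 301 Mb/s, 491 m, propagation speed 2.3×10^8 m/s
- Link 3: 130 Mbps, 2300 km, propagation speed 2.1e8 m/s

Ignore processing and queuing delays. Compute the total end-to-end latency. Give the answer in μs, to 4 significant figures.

11050 μs

L = 1024 × 8 = 8192 bits.
Transmission delays (L/R per hop): 2.048, 27.2159, 63.0154 μs; sum = 92.2793 μs.
Propagation delays (d/s per hop): 0.0175, 2.13478, 10952.4 μs; sum = 10954.5 μs.
End-to-end = 11050 μs.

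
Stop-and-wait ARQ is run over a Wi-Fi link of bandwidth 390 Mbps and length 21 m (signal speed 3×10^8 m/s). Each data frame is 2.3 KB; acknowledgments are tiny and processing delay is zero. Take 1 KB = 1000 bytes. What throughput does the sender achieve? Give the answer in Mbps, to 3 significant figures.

t_tx = L/R = 18400/390000000 = 4.71795e-05 s.
t_prop = 21/300000000 = 7e-08 s; RTT = 1.4e-07 s.
Cycle = t_tx + RTT = 4.73195e-05 s.
Throughput = L / cycle = 18400 / 4.73195e-05 = 389 Mbps.

389 Mbps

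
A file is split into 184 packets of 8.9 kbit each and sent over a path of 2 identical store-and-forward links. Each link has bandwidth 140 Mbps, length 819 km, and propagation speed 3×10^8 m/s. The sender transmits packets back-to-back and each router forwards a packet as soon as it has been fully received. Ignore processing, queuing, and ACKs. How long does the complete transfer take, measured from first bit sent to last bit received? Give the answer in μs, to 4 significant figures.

17220 μs

Per-hop transmission t_tx = L/R = 8900/140000000 = 63.5714 μs.
Per-hop propagation t_prop = 819000/300000000 = 2730 μs.
Pipeline fill: first packet needs 2·t_tx to clear all hops; remaining 183 packets each add one t_tx.
Total = (2+184-1)·t_tx + 2·t_prop = 185·63.5714 + 2·2730 = 17220 μs.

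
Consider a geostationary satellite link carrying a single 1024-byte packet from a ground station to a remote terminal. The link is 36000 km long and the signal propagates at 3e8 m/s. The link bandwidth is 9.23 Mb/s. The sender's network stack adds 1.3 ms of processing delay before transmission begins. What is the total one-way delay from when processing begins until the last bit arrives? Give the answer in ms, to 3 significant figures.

122 ms

L = 1024 × 8 = 8192 bits.
Transmission delay = L/R = 8192 / 9230000 = 0.887541 ms.
Propagation delay = d/s = 36000000 m / 300000000 m/s = 120 ms.
Plus processing delay 1.3 ms = 1.3 ms.
Total = 122 ms.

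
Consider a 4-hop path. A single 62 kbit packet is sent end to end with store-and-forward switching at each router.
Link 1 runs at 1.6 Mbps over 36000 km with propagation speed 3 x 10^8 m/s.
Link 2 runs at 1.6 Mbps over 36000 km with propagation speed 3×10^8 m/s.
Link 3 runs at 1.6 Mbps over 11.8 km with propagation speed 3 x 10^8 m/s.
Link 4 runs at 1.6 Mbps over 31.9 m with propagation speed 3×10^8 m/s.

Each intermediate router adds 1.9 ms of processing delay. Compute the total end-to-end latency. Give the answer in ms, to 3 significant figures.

L = 62000 bits.
Transmission delay per hop = L/R = 62000/1600000 = 38.75 ms; 4 hops → 155 ms.
Propagation delays (d/s per hop): 120, 120, 0.0393333, 0.000106333 ms; sum = 240.039 ms.
Processing at 3 router(s): 3 × 1.9 ms = 5.7 ms.
End-to-end = 401 ms.

401 ms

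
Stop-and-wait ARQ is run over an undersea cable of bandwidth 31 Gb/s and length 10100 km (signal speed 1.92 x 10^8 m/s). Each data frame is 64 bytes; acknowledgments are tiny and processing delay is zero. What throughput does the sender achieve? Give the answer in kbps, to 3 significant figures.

t_tx = L/R = 512/31000000000 = 1.65161e-08 s.
t_prop = 10100000/192000000 = 0.0526042 s; RTT = 0.105208 s.
Cycle = t_tx + RTT = 0.105208 s.
Throughput = L / cycle = 512 / 0.105208 = 4.87 kbps.

4.87 kbps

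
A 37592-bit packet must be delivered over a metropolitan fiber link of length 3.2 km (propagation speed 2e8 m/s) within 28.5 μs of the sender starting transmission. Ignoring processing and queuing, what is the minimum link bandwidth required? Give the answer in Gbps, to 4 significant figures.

3.007 Gbps

Propagation delay = 3200 / 200000000 = 16 μs.
Transmission budget = 28.5 − 16 = 12.5 μs.
R ≥ L / t_tx = 37592 bits / 1.25e-05 s = 3.007 Gbps.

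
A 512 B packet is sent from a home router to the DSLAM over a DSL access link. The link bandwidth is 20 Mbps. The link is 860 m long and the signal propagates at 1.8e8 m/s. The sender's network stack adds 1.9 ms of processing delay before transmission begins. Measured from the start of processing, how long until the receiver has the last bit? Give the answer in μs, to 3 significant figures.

L = 512 × 8 = 4096 bits.
Transmission delay = L/R = 4096 / 20000000 = 204.8 μs.
Propagation delay = d/s = 860 m / 180000000 m/s = 4.77778 μs.
Plus processing delay 1.9 ms = 1900 μs.
Total = 2110 μs.

2110 μs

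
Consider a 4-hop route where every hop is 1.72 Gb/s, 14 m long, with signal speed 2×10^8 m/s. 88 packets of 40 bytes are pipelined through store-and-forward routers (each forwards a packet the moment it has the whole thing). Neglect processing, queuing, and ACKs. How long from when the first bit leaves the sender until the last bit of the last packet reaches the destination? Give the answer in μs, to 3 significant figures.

Per-hop transmission t_tx = L/R = 320/1720000000 = 0.186047 μs.
Per-hop propagation t_prop = 14/200000000 = 0.07 μs.
Pipeline fill: first packet needs 4·t_tx to clear all hops; remaining 87 packets each add one t_tx.
Total = (4+88-1)·t_tx + 4·t_prop = 91·0.186047 + 4·0.07 = 17.2 μs.

17.2 μs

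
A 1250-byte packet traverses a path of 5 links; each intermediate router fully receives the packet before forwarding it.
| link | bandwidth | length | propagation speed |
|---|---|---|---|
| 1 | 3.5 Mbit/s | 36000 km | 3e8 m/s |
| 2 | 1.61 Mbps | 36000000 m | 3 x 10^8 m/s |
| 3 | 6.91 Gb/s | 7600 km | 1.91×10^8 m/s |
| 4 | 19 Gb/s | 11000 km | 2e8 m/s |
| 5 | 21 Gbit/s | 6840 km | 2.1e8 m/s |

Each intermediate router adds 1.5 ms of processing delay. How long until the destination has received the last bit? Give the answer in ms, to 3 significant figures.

382 ms

L = 1250 × 8 = 10000 bits.
Transmission delays (L/R per hop): 2.85714, 6.21118, 0.00144718, 0.000526316, 0.00047619 ms; sum = 9.07077 ms.
Propagation delays (d/s per hop): 120, 120, 39.7906, 55, 32.5714 ms; sum = 367.362 ms.
Processing at 4 router(s): 4 × 1.5 ms = 6 ms.
End-to-end = 382 ms.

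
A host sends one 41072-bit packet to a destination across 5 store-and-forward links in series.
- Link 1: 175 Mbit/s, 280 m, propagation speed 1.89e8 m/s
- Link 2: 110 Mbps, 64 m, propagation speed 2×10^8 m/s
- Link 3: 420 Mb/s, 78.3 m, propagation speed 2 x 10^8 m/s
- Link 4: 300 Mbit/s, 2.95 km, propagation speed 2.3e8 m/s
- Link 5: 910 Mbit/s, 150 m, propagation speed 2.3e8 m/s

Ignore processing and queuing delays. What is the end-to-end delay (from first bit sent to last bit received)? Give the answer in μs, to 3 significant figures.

Transmission delays (L/R per hop): 234.697, 373.382, 97.7905, 136.907, 45.1341 μs; sum = 887.91 μs.
Propagation delays (d/s per hop): 1.48148, 0.32, 0.3915, 12.8261, 0.652174 μs; sum = 15.6712 μs.
End-to-end = 904 μs.

904 μs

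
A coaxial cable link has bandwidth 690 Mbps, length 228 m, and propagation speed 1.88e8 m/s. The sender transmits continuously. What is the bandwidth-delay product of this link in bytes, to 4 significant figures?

104.6 bytes

Propagation delay = 228 / 188000000 = 1.21277e-06 s.
BDP = R × t_prop = 690000000 × 1.21277e-06 = 836.809 bits.
In bytes: 836.809/8 = 104.6 bytes.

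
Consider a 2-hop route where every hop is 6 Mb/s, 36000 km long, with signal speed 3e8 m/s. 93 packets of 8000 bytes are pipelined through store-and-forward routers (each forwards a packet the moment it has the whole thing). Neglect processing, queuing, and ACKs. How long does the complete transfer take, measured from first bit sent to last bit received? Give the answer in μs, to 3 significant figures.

1240000 μs

Per-hop transmission t_tx = L/R = 64000/6000000 = 10666.7 μs.
Per-hop propagation t_prop = 36000000/300000000 = 120000 μs.
Pipeline fill: first packet needs 2·t_tx to clear all hops; remaining 92 packets each add one t_tx.
Total = (2+93-1)·t_tx + 2·t_prop = 94·10666.7 + 2·120000 = 1240000 μs.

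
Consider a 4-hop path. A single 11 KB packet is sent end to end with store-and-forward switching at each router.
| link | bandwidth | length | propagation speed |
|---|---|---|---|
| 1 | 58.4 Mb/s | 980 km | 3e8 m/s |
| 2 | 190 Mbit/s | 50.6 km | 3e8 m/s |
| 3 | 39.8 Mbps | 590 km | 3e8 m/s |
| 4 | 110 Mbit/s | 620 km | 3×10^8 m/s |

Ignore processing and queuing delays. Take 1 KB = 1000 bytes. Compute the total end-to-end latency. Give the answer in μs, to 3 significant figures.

L = 88000 bits.
Transmission delays (L/R per hop): 1506.85, 463.158, 2211.06, 800 μs; sum = 4981.06 μs.
Propagation delays (d/s per hop): 3266.67, 168.667, 1966.67, 2066.67 μs; sum = 7468.67 μs.
End-to-end = 12400 μs.

12400 μs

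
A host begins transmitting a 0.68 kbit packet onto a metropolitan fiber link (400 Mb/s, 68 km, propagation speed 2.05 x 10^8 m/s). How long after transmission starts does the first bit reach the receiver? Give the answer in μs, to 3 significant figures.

First bit experiences only propagation delay: d/s = 68000/2.05e+08 = 332 μs.

332 μs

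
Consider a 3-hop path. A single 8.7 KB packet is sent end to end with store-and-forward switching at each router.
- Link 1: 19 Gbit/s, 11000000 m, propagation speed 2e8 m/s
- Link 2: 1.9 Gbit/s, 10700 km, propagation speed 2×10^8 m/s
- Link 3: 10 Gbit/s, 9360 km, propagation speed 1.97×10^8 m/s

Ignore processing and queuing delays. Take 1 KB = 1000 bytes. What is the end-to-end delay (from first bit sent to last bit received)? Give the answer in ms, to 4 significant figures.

L = 69600 bits.
Transmission delays (L/R per hop): 0.00366316, 0.0366316, 0.00696 ms; sum = 0.0472547 ms.
Propagation delays (d/s per hop): 55, 53.5, 47.5127 ms; sum = 156.013 ms.
End-to-end = 156.1 ms.

156.1 ms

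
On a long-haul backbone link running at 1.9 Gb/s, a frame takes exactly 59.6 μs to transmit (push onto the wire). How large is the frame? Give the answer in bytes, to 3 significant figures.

L = R × t_tx = 1900000000 b/s × 5.96e-05 s = 113240 bits.
In bytes: 113240 / 8 = 14200 bytes.

14200 bytes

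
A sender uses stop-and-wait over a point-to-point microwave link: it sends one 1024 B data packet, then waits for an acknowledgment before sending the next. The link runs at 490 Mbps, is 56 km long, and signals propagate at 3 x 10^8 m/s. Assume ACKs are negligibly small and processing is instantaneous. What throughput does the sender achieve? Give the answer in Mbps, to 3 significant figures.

t_tx = L/R = 8192/490000000 = 1.67184e-05 s.
t_prop = 56000/300000000 = 0.000186667 s; RTT = 0.000373333 s.
Cycle = t_tx + RTT = 0.000390052 s.
Throughput = L / cycle = 8192 / 0.000390052 = 21.0 Mbps.

21.0 Mbps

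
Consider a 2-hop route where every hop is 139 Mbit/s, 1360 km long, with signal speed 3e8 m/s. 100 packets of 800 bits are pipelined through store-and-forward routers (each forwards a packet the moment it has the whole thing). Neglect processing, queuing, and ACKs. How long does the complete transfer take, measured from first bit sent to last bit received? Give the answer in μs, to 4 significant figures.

Per-hop transmission t_tx = L/R = 800/139000000 = 5.7554 μs.
Per-hop propagation t_prop = 1360000/300000000 = 4533.33 μs.
Pipeline fill: first packet needs 2·t_tx to clear all hops; remaining 99 packets each add one t_tx.
Total = (2+100-1)·t_tx + 2·t_prop = 101·5.7554 + 2·4533.33 = 9648 μs.

9648 μs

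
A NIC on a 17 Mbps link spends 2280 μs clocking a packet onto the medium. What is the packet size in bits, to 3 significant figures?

38800 bits

L = R × t_tx = 17000000 b/s × 0.00228 s = 38760 bits.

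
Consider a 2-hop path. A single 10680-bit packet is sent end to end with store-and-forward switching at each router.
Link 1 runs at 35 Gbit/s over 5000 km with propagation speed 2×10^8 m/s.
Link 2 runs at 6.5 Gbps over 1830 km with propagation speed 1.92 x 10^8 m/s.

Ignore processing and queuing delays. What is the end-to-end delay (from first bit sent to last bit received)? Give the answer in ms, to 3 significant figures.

Transmission delays (L/R per hop): 0.000305143, 0.00164308 ms; sum = 0.00194822 ms.
Propagation delays (d/s per hop): 25, 9.53125 ms; sum = 34.5313 ms.
End-to-end = 34.5 ms.

34.5 ms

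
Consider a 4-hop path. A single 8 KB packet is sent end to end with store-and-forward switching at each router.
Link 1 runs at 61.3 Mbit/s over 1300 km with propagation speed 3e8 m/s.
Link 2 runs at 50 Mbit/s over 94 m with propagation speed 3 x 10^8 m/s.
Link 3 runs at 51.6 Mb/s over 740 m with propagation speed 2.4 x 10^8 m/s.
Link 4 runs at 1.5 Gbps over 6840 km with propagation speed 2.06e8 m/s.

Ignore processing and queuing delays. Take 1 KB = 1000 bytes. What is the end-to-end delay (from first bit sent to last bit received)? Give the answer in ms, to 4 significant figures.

41.15 ms

L = 64000 bits.
Transmission delays (L/R per hop): 1.04405, 1.28, 1.24031, 0.0426667 ms; sum = 3.60702 ms.
Propagation delays (d/s per hop): 4.33333, 0.000313333, 0.00308333, 33.2039 ms; sum = 37.5406 ms.
End-to-end = 41.15 ms.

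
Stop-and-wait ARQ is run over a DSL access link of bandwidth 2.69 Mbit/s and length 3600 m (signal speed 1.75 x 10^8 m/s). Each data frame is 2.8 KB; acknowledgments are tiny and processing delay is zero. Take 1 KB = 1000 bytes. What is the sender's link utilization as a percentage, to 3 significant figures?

t_tx = L/R = 22400/2690000 = 0.00832714 s.
t_prop = 3600/175000000 = 2.05714e-05 s; RTT = 4.11429e-05 s.
Cycle = t_tx + RTT = 0.00836828 s.
Utilization = t_tx / cycle = 0.00832714/0.00836828 = 99.5 %.

99.5 %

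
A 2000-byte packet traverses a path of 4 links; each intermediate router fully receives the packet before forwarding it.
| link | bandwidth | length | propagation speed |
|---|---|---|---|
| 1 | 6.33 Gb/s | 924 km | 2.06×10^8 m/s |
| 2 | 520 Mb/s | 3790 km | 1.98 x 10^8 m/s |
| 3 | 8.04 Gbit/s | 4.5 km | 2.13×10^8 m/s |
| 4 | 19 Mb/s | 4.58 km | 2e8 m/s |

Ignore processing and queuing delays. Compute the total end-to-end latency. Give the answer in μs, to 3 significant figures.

24500 μs

L = 2000 × 8 = 16000 bits.
Transmission delays (L/R per hop): 2.52765, 30.7692, 1.99005, 842.105 μs; sum = 877.392 μs.
Propagation delays (d/s per hop): 4485.44, 19141.4, 21.1268, 22.9 μs; sum = 23670.9 μs.
End-to-end = 24500 μs.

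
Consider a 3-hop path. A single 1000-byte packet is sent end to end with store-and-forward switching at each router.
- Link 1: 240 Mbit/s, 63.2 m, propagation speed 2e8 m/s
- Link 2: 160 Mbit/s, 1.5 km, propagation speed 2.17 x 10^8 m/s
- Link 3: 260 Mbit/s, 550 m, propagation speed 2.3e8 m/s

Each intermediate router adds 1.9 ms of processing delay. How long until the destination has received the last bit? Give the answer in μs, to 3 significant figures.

L = 1000 × 8 = 8000 bits.
Transmission delays (L/R per hop): 33.3333, 50, 30.7692 μs; sum = 114.103 μs.
Propagation delays (d/s per hop): 0.316, 6.91244, 2.3913 μs; sum = 9.61975 μs.
Processing at 2 router(s): 2 × 1.9 ms = 3800 μs.
End-to-end = 3920 μs.

3920 μs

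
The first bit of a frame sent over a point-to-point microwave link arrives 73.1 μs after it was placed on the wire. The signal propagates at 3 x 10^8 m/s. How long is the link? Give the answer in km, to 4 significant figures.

d = s × t_prop = 300000000 × 7.31e-05 = 21.93 km.

21.93 km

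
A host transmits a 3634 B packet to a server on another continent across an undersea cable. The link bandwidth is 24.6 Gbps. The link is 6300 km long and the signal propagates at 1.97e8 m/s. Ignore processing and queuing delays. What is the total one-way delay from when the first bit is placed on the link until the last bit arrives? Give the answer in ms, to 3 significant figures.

L = 3634 × 8 = 29072 bits.
Transmission delay = L/R = 29072 / 24600000000 = 0.00118179 ms.
Propagation delay = d/s = 6300000 m / 197000000 m/s = 31.9797 ms.
Total = 32.0 ms.

32.0 ms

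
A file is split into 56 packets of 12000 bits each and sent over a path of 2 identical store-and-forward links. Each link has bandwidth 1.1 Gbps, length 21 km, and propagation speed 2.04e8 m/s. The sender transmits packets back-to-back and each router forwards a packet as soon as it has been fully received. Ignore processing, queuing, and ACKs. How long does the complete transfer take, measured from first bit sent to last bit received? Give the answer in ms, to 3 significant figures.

Per-hop transmission t_tx = L/R = 12000/1100000000 = 0.0109091 ms.
Per-hop propagation t_prop = 21000/204000000 = 0.102941 ms.
Pipeline fill: first packet needs 2·t_tx to clear all hops; remaining 55 packets each add one t_tx.
Total = (2+56-1)·t_tx + 2·t_prop = 57·0.0109091 + 2·0.102941 = 0.828 ms.

0.828 ms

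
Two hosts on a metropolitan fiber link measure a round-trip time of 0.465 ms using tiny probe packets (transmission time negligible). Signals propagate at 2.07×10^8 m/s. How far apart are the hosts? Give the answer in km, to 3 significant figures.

48.1 km

One-way propagation = RTT/2 = 0.2325 ms.
d = s × t = 2.07e+08 × 0.0002325 = 48.1 km.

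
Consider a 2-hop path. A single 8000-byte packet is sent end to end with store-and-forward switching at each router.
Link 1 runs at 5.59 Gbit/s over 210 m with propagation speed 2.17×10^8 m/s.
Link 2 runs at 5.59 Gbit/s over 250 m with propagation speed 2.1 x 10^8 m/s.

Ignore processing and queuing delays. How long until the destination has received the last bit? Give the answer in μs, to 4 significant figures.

L = 8000 × 8 = 64000 bits.
Transmission delay per hop = L/R = 64000/5590000000 = 11.449 μs; 2 hops → 22.898 μs.
Propagation delays (d/s per hop): 0.967742, 1.19048 μs; sum = 2.15822 μs.
End-to-end = 25.06 μs.

25.06 μs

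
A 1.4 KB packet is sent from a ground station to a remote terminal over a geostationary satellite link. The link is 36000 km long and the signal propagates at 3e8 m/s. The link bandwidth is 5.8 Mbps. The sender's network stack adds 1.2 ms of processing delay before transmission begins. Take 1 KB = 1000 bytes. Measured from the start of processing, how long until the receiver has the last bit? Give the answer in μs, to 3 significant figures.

L = 11200 bits.
Transmission delay = L/R = 11200 / 5800000 = 1931.03 μs.
Propagation delay = d/s = 36000000 m / 300000000 m/s = 120000 μs.
Plus processing delay 1.2 ms = 1200 μs.
Total = 123000 μs.

123000 μs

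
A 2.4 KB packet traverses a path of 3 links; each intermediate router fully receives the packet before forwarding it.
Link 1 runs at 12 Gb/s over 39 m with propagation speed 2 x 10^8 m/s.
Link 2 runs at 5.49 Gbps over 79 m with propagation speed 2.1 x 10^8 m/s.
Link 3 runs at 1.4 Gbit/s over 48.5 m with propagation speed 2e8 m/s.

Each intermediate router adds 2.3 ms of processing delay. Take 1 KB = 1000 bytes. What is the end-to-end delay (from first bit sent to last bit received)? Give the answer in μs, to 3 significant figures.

4620 μs

L = 19200 bits.
Transmission delays (L/R per hop): 1.6, 3.49727, 13.7143 μs; sum = 18.8116 μs.
Propagation delays (d/s per hop): 0.195, 0.37619, 0.2425 μs; sum = 0.81369 μs.
Processing at 2 router(s): 2 × 2.3 ms = 4600 μs.
End-to-end = 4620 μs.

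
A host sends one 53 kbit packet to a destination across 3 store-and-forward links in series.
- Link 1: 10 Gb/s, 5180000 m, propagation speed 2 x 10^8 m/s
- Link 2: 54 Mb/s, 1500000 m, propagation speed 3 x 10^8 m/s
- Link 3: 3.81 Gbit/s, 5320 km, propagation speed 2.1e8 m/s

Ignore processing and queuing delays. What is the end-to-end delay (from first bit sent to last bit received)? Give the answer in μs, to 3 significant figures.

L = 53000 bits.
Transmission delays (L/R per hop): 5.3, 981.481, 13.9108 μs; sum = 1000.69 μs.
Propagation delays (d/s per hop): 25900, 5000, 25333.3 μs; sum = 56233.3 μs.
End-to-end = 57200 μs.

57200 μs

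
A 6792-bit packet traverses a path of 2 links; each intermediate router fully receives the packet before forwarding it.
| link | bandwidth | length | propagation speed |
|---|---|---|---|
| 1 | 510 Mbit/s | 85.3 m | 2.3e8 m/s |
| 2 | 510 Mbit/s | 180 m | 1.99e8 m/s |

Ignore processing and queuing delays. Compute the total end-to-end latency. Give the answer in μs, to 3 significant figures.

27.9 μs

Transmission delay per hop = L/R = 6792/510000000 = 13.3176 μs; 2 hops → 26.6353 μs.
Propagation delays (d/s per hop): 0.37087, 0.904523 μs; sum = 1.27539 μs.
End-to-end = 27.9 μs.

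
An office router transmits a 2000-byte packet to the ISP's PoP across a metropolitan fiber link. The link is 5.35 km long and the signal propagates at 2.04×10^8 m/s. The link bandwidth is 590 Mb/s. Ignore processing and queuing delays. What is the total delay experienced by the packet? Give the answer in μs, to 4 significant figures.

53.34 μs

L = 2000 × 8 = 16000 bits.
Transmission delay = L/R = 16000 / 590000000 = 27.1186 μs.
Propagation delay = d/s = 5350 m / 204000000 m/s = 26.2255 μs.
Total = 53.34 μs.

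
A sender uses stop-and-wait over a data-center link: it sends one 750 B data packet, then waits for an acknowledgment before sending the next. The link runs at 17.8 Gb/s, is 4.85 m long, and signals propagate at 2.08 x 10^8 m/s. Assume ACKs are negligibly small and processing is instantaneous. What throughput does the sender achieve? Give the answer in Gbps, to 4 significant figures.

15.64 Gbps

t_tx = L/R = 6000/17800000000 = 3.37079e-07 s.
t_prop = 4.85/208000000 = 2.33173e-08 s; RTT = 4.66346e-08 s.
Cycle = t_tx + RTT = 3.83713e-07 s.
Throughput = L / cycle = 6000 / 3.83713e-07 = 15.64 Gbps.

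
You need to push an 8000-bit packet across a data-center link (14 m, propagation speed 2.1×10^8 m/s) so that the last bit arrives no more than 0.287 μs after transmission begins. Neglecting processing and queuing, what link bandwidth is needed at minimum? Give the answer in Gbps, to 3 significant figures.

36.3 Gbps

Propagation delay = 14 / 210000000 = 0.0666667 μs.
Transmission budget = 0.287 − 0.0666667 = 0.220333 μs.
R ≥ L / t_tx = 8000 bits / 2.20333e-07 s = 36.3 Gbps.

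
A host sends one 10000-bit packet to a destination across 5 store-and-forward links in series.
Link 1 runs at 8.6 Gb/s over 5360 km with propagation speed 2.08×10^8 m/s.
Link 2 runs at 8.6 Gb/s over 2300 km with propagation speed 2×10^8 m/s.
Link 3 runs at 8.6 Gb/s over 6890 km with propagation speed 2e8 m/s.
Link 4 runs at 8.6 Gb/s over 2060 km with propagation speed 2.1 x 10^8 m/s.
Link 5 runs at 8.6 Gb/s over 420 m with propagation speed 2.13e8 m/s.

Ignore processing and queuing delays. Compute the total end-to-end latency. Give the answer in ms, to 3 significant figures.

81.5 ms

Transmission delay per hop = L/R = 10000/8600000000 = 0.00116279 ms; 5 hops → 0.00581395 ms.
Propagation delays (d/s per hop): 25.7692, 11.5, 34.45, 9.80952, 0.00197183 ms; sum = 81.5307 ms.
End-to-end = 81.5 ms.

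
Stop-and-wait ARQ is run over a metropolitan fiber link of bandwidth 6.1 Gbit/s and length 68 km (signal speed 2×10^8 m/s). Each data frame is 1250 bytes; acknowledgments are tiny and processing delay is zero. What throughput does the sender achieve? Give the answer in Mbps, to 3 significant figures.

t_tx = L/R = 10000/6100000000 = 1.63934e-06 s.
t_prop = 68000/200000000 = 0.00034 s; RTT = 0.00068 s.
Cycle = t_tx + RTT = 0.000681639 s.
Throughput = L / cycle = 10000 / 0.000681639 = 14.7 Mbps.

14.7 Mbps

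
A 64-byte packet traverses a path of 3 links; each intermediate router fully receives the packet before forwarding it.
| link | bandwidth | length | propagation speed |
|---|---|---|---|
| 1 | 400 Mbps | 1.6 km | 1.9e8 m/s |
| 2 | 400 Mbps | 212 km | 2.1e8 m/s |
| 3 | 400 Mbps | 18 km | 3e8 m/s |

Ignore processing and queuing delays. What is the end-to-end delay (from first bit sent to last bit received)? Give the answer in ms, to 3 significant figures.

L = 64 × 8 = 512 bits.
Transmission delay per hop = L/R = 512/400000000 = 0.00128 ms; 3 hops → 0.00384 ms.
Propagation delays (d/s per hop): 0.00842105, 1.00952, 0.06 ms; sum = 1.07794 ms.
End-to-end = 1.08 ms.

1.08 ms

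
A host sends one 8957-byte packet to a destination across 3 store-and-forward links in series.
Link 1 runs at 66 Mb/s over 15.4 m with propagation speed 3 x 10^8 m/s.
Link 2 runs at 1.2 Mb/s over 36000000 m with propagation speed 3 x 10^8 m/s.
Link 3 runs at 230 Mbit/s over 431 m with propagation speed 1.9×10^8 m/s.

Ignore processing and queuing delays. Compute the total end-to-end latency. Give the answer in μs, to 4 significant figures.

L = 8957 × 8 = 71656 bits.
Transmission delays (L/R per hop): 1085.7, 59713.3, 311.548 μs; sum = 61110.6 μs.
Propagation delays (d/s per hop): 0.0513333, 120000, 2.26842 μs; sum = 120002 μs.
End-to-end = 181100 μs.

181100 μs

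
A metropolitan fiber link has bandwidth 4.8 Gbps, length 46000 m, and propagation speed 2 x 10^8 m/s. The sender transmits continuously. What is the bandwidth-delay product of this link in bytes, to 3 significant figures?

138000 bytes

Propagation delay = 46000 / 200000000 = 0.00023 s.
BDP = R × t_prop = 4800000000 × 0.00023 = 1104000 bits.
In bytes: 1104000/8 = 138000 bytes.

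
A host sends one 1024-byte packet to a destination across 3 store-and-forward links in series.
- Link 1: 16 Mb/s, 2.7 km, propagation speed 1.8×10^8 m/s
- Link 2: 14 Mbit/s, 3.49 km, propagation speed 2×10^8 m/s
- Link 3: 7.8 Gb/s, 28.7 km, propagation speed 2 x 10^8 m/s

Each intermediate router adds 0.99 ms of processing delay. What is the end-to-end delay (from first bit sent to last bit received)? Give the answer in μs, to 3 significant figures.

L = 1024 × 8 = 8192 bits.
Transmission delays (L/R per hop): 512, 585.143, 1.05026 μs; sum = 1098.19 μs.
Propagation delays (d/s per hop): 15, 17.45, 143.5 μs; sum = 175.95 μs.
Processing at 2 router(s): 2 × 0.99 ms = 1980 μs.
End-to-end = 3250 μs.

3250 μs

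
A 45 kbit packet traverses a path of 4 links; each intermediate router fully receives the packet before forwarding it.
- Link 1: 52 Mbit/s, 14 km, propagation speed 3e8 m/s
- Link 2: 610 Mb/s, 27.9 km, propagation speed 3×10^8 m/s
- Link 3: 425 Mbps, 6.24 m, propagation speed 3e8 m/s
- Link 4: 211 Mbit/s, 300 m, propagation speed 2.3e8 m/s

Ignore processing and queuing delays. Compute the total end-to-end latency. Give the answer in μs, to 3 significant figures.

1400 μs

L = 45000 bits.
Transmission delays (L/R per hop): 865.385, 73.7705, 105.882, 213.27 μs; sum = 1258.31 μs.
Propagation delays (d/s per hop): 46.6667, 93, 0.0208, 1.30435 μs; sum = 140.992 μs.
End-to-end = 1400 μs.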